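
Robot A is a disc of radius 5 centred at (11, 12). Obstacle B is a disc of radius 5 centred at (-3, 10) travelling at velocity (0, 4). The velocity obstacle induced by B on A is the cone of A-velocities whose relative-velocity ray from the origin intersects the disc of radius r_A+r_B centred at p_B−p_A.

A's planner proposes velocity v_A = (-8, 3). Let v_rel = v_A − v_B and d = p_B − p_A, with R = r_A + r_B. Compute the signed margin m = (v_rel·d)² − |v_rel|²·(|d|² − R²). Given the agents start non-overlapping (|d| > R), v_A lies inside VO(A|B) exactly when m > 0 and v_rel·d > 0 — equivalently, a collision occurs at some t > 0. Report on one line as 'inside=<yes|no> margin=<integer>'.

d = (-14, -2),  |d|² = 200;  R = 5+5 = 10,  c = 200−10² = 100
v_rel = (-8, -1),  |v_rel|² = 65;  v_rel·d = (-8)·(-14) + (-1)·(-2) = 114
65·t² − 228·t + 100 = 0  ⇒  m = 114² − 65·100 = 6496
m = 6496 > 0,  v_rel·d = 114 > 0  ⇒  inside

inside=yes margin=6496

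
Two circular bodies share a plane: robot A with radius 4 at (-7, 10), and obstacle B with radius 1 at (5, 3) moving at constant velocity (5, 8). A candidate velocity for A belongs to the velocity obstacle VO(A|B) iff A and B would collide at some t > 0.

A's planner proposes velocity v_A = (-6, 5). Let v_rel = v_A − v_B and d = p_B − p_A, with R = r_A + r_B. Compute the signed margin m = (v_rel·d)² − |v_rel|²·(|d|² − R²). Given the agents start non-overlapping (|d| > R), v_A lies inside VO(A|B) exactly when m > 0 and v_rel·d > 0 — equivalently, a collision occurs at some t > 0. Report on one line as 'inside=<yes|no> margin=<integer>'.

d = (12, -7),  |d|² = 193;  R = 4+1 = 5,  c = 193−5² = 168
v_rel = (-11, -3),  |v_rel|² = 130;  v_rel·d = (-11)·(12) + (-3)·(-7) = -111
130·t² + 222·t + 168 = 0  ⇒  m = (-111)² − 130·168 = -9519
m = -9519 < 0,  v_rel·d = -111 < 0  ⇒  outside

inside=no margin=-9519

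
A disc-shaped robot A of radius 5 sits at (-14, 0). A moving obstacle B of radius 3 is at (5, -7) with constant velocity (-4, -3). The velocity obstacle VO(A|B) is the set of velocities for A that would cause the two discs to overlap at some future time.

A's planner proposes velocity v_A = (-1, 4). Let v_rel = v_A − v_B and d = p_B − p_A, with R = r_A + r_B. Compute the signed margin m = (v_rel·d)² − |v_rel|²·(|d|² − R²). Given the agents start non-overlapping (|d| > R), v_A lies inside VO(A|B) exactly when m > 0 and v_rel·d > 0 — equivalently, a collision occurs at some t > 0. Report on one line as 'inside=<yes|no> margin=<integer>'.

d = (19, -7),  |d|² = 410;  R = 5+3 = 8,  c = 410−8² = 346
v_rel = (3, 7),  |v_rel|² = 58;  v_rel·d = (3)·(19) + (7)·(-7) = 8
58·t² − 16·t + 346 = 0  ⇒  m = 8² − 58·346 = -20004
m = -20004 < 0,  v_rel·d = 8 > 0  ⇒  outside

inside=no margin=-20004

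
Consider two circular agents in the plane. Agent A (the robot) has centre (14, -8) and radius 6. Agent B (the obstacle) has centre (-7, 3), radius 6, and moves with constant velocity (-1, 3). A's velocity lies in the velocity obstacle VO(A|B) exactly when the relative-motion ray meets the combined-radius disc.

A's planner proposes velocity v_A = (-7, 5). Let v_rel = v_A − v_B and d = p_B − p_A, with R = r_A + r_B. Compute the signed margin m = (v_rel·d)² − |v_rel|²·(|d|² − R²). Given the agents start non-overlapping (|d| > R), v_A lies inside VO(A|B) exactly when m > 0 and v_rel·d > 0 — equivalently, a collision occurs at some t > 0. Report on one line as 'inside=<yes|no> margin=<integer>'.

d = (-21, 11),  |d|² = 562;  R = 6+6 = 12,  c = 562−12² = 418
v_rel = (-6, 2),  |v_rel|² = 40;  v_rel·d = (-6)·(-21) + (2)·(11) = 148
40·t² − 296·t + 418 = 0  ⇒  m = 148² − 40·418 = 5184
m = 5184 > 0,  v_rel·d = 148 > 0  ⇒  inside

inside=yes margin=5184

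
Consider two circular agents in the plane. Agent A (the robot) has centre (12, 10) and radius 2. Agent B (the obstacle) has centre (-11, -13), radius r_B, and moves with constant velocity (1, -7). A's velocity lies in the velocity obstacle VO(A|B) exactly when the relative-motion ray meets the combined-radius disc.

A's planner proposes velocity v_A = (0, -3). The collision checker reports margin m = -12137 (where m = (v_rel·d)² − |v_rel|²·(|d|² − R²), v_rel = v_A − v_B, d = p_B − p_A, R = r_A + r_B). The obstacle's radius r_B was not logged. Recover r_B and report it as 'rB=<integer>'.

m = -12137
d = (-23, -23);  v_rel = (-1, 4),  |v_rel|² = 17
v_rel×d = (-1)·(-23) − (4)·(-23) = 115
since m = R²·17 − 115²:  R² = (13225 + -12137) / 17 = 64
R = √64 = 8  ⇒  r_B = 8 − 2 = 6

rB=6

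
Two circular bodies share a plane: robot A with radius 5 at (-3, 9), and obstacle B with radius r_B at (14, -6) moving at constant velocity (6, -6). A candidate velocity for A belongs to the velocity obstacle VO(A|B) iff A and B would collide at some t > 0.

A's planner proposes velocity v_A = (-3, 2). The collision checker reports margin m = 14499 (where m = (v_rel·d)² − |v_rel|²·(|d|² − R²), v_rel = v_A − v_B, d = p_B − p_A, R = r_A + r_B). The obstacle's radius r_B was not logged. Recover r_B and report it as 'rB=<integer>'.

m = 14499
d = (17, -15);  v_rel = (-9, 8),  |v_rel|² = 145
v_rel×d = (-9)·(-15) − (8)·(17) = -1
since m = R²·145 − (-1)²:  R² = (1 + 14499) / 145 = 100
R = √100 = 10  ⇒  r_B = 10 − 5 = 5

rB=5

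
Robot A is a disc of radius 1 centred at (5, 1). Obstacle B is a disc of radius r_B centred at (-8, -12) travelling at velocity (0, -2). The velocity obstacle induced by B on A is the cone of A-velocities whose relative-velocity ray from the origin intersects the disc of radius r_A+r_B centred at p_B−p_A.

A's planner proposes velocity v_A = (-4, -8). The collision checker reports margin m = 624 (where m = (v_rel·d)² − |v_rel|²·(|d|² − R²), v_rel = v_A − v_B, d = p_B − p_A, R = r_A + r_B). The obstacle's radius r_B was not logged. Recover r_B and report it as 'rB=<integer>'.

m = 624
d = (-13, -13);  v_rel = (-4, -6),  |v_rel|² = 52
v_rel×d = (-4)·(-13) − (-6)·(-13) = -26
since m = R²·52 − (-26)²:  R² = (676 + 624) / 52 = 25
R = √25 = 5  ⇒  r_B = 5 − 1 = 4

rB=4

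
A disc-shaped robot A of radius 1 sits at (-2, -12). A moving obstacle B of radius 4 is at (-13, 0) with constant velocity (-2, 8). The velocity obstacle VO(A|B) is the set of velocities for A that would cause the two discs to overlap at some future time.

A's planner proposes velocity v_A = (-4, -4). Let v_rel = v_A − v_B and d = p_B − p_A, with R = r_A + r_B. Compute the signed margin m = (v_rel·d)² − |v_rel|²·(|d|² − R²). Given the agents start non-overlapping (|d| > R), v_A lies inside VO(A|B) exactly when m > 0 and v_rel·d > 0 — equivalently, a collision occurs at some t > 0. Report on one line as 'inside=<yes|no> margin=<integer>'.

d = (-11, 12),  |d|² = 265;  R = 1+4 = 5,  c = 265−5² = 240
v_rel = (-2, -12),  |v_rel|² = 148;  v_rel·d = (-2)·(-11) + (-12)·(12) = -122
148·t² + 244·t + 240 = 0  ⇒  m = (-122)² − 148·240 = -20636
m = -20636 < 0,  v_rel·d = -122 < 0  ⇒  outside

inside=no margin=-20636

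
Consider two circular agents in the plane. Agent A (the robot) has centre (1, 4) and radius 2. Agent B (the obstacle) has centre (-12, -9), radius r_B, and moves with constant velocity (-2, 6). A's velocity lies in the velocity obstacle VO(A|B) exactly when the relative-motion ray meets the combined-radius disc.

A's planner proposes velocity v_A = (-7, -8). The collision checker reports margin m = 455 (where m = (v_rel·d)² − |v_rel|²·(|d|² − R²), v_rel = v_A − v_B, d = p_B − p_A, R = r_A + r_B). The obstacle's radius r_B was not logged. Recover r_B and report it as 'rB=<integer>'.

m = 455
d = (-13, -13);  v_rel = (-5, -14),  |v_rel|² = 221
v_rel×d = (-5)·(-13) − (-14)·(-13) = -117
since m = R²·221 − (-117)²:  R² = (13689 + 455) / 221 = 64
R = √64 = 8  ⇒  r_B = 8 − 2 = 6

rB=6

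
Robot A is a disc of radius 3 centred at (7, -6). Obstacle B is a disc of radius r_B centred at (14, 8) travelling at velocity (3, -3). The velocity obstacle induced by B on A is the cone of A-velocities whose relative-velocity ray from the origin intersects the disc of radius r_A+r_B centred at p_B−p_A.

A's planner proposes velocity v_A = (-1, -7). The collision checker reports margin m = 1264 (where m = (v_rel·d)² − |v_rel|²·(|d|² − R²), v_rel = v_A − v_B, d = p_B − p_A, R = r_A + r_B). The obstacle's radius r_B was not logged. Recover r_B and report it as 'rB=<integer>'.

m = 1264
d = (7, 14);  v_rel = (-4, -4),  |v_rel|² = 32
v_rel×d = (-4)·(14) − (-4)·(7) = -28
since m = R²·32 − (-28)²:  R² = (784 + 1264) / 32 = 64
R = √64 = 8  ⇒  r_B = 8 − 3 = 5

rB=5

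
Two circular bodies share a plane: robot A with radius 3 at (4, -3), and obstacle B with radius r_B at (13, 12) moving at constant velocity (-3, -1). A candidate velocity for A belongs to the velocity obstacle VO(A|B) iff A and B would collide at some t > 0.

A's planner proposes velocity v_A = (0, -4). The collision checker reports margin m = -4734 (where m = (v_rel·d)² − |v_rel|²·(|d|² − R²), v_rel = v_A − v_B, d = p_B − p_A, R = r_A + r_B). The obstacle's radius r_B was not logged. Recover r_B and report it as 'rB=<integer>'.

m = -4734
d = (9, 15);  v_rel = (3, -3),  |v_rel|² = 18
v_rel×d = (3)·(15) − (-3)·(9) = 72
since m = R²·18 − 72²:  R² = (5184 + -4734) / 18 = 25
R = √25 = 5  ⇒  r_B = 5 − 3 = 2

rB=2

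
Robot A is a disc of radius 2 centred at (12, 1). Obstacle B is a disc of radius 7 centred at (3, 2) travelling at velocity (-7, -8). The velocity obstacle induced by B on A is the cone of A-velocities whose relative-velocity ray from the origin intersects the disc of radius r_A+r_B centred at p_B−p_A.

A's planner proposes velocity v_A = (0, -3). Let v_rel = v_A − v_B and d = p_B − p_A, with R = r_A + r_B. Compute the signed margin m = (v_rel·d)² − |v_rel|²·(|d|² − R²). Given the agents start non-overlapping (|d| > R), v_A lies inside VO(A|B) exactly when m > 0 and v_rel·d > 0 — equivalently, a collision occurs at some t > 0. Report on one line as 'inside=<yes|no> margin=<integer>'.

d = (-9, 1),  |d|² = 82;  R = 2+7 = 9,  c = 82−9² = 1
v_rel = (7, 5),  |v_rel|² = 74;  v_rel·d = (7)·(-9) + (5)·(1) = -58
74·t² + 116·t + 1 = 0  ⇒  m = (-58)² − 74·1 = 3290
m = 3290 > 0,  v_rel·d = -58 < 0  ⇒  outside

inside=no margin=3290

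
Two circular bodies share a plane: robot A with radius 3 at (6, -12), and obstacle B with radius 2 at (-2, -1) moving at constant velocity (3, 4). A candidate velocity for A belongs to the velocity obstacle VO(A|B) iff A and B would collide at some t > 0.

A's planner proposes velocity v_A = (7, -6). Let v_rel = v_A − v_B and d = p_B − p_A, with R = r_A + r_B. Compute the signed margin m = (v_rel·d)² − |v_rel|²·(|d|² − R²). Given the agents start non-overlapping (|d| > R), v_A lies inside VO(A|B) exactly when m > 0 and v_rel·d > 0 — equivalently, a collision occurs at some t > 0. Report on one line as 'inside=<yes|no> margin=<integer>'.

d = (-8, 11),  |d|² = 185;  R = 3+2 = 5,  c = 185−5² = 160
v_rel = (4, -10),  |v_rel|² = 116;  v_rel·d = (4)·(-8) + (-10)·(11) = -142
116·t² + 284·t + 160 = 0  ⇒  m = (-142)² − 116·160 = 1604
m = 1604 > 0,  v_rel·d = -142 < 0  ⇒  outside

inside=no margin=1604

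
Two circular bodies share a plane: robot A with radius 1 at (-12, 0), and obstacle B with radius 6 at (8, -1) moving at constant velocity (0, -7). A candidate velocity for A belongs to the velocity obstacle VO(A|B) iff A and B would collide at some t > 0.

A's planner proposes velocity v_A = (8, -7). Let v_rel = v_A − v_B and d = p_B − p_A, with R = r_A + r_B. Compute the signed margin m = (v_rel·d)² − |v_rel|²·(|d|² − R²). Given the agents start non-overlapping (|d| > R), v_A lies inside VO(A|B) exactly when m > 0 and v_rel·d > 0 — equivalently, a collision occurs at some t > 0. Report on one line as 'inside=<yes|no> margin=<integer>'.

d = (20, -1),  |d|² = 401;  R = 1+6 = 7,  c = 401−7² = 352
v_rel = (8, 0),  |v_rel|² = 64;  v_rel·d = (8)·(20) + (0)·(-1) = 160
64·t² − 320·t + 352 = 0  ⇒  m = 160² − 64·352 = 3072
m = 3072 > 0,  v_rel·d = 160 > 0  ⇒  inside

inside=yes margin=3072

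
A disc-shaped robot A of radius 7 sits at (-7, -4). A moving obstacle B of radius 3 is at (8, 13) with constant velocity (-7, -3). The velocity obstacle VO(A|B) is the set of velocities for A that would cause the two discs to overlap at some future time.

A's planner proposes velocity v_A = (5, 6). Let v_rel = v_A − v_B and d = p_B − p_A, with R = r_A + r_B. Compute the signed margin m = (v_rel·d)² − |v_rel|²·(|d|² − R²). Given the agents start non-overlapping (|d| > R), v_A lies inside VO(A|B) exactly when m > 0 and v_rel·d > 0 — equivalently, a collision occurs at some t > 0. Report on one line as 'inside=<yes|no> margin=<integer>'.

d = (15, 17),  |d|² = 514;  R = 7+3 = 10,  c = 514−10² = 414
v_rel = (12, 9),  |v_rel|² = 225;  v_rel·d = (12)·(15) + (9)·(17) = 333
225·t² − 666·t + 414 = 0  ⇒  m = 333² − 225·414 = 17739
m = 17739 > 0,  v_rel·d = 333 > 0  ⇒  inside

inside=yes margin=17739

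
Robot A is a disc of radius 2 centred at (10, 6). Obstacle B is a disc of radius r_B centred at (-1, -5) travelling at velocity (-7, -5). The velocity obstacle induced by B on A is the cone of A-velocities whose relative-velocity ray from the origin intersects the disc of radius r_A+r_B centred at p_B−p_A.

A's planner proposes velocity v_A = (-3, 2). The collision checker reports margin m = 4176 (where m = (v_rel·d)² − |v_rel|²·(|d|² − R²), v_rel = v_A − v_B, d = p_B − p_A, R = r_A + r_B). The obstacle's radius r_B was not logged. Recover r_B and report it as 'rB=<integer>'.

m = 4176
d = (-11, -11);  v_rel = (4, 7),  |v_rel|² = 65
v_rel×d = (4)·(-11) − (7)·(-11) = 33
since m = R²·65 − 33²:  R² = (1089 + 4176) / 65 = 81
R = √81 = 9  ⇒  r_B = 9 − 2 = 7

rB=7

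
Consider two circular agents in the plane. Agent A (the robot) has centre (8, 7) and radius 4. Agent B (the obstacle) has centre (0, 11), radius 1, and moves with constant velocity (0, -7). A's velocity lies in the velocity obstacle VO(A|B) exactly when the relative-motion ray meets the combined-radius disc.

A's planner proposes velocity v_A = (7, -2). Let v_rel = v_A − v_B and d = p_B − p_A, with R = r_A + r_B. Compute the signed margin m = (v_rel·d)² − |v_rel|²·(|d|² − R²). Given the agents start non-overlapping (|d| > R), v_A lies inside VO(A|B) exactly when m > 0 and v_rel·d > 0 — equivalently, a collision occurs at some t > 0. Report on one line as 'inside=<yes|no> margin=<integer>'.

d = (-8, 4),  |d|² = 80;  R = 4+1 = 5,  c = 80−5² = 55
v_rel = (7, 5),  |v_rel|² = 74;  v_rel·d = (7)·(-8) + (5)·(4) = -36
74·t² + 72·t + 55 = 0  ⇒  m = (-36)² − 74·55 = -2774
m = -2774 < 0,  v_rel·d = -36 < 0  ⇒  outside

inside=no margin=-2774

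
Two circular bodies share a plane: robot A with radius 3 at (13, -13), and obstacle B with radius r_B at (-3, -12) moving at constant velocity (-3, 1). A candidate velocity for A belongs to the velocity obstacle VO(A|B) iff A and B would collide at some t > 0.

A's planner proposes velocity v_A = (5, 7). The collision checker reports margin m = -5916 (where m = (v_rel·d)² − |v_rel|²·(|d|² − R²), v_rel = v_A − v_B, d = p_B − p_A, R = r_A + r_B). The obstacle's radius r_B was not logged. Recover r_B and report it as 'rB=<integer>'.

m = -5916
d = (-16, 1);  v_rel = (8, 6),  |v_rel|² = 100
v_rel×d = (8)·(1) − (6)·(-16) = 104
since m = R²·100 − 104²:  R² = (10816 + -5916) / 100 = 49
R = √49 = 7  ⇒  r_B = 7 − 3 = 4

rB=4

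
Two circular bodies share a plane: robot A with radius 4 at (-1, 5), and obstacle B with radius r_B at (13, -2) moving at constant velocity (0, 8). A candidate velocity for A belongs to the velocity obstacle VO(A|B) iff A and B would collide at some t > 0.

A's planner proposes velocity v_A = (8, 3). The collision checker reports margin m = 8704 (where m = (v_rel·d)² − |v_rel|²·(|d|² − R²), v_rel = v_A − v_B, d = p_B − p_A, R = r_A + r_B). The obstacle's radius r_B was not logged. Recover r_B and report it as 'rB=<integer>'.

m = 8704
d = (14, -7);  v_rel = (8, -5),  |v_rel|² = 89
v_rel×d = (8)·(-7) − (-5)·(14) = 14
since m = R²·89 − 14²:  R² = (196 + 8704) / 89 = 100
R = √100 = 10  ⇒  r_B = 10 − 4 = 6

rB=6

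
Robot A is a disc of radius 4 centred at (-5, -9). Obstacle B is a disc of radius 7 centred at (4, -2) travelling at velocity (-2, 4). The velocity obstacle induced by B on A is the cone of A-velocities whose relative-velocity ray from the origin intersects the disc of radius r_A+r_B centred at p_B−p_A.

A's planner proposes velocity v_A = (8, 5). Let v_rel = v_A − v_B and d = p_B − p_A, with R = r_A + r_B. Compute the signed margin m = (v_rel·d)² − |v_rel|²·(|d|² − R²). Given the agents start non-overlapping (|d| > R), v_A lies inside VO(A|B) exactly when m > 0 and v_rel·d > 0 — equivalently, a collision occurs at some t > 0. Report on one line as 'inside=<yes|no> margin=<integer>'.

d = (9, 7),  |d|² = 130;  R = 4+7 = 11,  c = 130−11² = 9
v_rel = (10, 1),  |v_rel|² = 101;  v_rel·d = (10)·(9) + (1)·(7) = 97
101·t² − 194·t + 9 = 0  ⇒  m = 97² − 101·9 = 8500
m = 8500 > 0,  v_rel·d = 97 > 0  ⇒  inside

inside=yes margin=8500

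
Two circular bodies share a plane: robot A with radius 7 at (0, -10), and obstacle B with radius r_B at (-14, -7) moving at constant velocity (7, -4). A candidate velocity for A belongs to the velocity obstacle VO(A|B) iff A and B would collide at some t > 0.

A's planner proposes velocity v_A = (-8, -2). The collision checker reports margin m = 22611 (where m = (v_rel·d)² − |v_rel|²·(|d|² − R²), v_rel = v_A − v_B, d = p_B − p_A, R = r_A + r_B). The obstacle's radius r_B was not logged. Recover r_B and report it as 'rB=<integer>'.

m = 22611
d = (-14, 3);  v_rel = (-15, 2),  |v_rel|² = 229
v_rel×d = (-15)·(3) − (2)·(-14) = -17
since m = R²·229 − (-17)²:  R² = (289 + 22611) / 229 = 100
R = √100 = 10  ⇒  r_B = 10 − 7 = 3

rB=3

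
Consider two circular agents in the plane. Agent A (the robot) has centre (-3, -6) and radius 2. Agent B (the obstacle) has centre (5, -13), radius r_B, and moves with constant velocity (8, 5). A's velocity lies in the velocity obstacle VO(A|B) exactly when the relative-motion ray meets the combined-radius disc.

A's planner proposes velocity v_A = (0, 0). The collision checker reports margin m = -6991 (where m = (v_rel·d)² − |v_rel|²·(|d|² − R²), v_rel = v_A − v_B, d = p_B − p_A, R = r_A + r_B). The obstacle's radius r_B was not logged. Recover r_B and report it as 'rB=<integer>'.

m = -6991
d = (8, -7);  v_rel = (-8, -5),  |v_rel|² = 89
v_rel×d = (-8)·(-7) − (-5)·(8) = 96
since m = R²·89 − 96²:  R² = (9216 + -6991) / 89 = 25
R = √25 = 5  ⇒  r_B = 5 − 2 = 3

rB=3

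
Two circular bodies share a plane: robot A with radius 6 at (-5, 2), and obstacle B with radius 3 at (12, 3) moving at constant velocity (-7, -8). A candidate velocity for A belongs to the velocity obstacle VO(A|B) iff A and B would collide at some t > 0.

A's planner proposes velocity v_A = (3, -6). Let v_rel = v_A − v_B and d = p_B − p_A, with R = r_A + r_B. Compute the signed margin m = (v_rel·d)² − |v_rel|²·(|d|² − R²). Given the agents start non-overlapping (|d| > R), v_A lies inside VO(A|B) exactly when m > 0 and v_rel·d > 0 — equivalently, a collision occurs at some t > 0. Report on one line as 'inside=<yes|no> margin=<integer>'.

d = (17, 1),  |d|² = 290;  R = 6+3 = 9,  c = 290−9² = 209
v_rel = (10, 2),  |v_rel|² = 104;  v_rel·d = (10)·(17) + (2)·(1) = 172
104·t² − 344·t + 209 = 0  ⇒  m = 172² − 104·209 = 7848
m = 7848 > 0,  v_rel·d = 172 > 0  ⇒  inside

inside=yes margin=7848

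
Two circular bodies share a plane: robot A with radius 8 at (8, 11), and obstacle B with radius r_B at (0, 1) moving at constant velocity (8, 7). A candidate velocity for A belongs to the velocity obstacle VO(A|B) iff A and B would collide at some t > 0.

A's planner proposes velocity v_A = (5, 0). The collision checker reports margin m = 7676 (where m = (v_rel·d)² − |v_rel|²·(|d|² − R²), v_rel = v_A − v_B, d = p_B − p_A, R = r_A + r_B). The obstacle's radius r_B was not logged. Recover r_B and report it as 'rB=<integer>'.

m = 7676
d = (-8, -10);  v_rel = (-3, -7),  |v_rel|² = 58
v_rel×d = (-3)·(-10) − (-7)·(-8) = -26
since m = R²·58 − (-26)²:  R² = (676 + 7676) / 58 = 144
R = √144 = 12  ⇒  r_B = 12 − 8 = 4

rB=4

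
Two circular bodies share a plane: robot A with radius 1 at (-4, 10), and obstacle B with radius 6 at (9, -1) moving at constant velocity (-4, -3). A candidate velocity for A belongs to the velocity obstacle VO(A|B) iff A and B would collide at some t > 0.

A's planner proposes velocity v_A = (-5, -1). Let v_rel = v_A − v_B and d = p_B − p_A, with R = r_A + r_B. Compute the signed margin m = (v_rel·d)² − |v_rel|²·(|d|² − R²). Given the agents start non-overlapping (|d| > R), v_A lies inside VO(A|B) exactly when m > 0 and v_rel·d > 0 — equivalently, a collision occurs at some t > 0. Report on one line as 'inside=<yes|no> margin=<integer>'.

d = (13, -11),  |d|² = 290;  R = 1+6 = 7,  c = 290−7² = 241
v_rel = (-1, 2),  |v_rel|² = 5;  v_rel·d = (-1)·(13) + (2)·(-11) = -35
5·t² + 70·t + 241 = 0  ⇒  m = (-35)² − 5·241 = 20
m = 20 > 0,  v_rel·d = -35 < 0  ⇒  outside

inside=no margin=20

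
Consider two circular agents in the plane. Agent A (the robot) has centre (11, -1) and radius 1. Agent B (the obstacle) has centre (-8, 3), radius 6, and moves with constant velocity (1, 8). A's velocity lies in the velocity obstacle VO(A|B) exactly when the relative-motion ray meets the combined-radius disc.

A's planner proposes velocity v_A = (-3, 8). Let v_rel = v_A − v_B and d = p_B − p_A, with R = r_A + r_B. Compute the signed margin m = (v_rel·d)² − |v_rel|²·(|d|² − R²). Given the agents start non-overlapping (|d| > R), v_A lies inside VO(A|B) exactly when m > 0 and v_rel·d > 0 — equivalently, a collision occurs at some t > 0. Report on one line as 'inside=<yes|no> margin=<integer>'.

d = (-19, 4),  |d|² = 377;  R = 1+6 = 7,  c = 377−7² = 328
v_rel = (-4, 0),  |v_rel|² = 16;  v_rel·d = (-4)·(-19) + (0)·(4) = 76
16·t² − 152·t + 328 = 0  ⇒  m = 76² − 16·328 = 528
m = 528 > 0,  v_rel·d = 76 > 0  ⇒  inside

inside=yes margin=528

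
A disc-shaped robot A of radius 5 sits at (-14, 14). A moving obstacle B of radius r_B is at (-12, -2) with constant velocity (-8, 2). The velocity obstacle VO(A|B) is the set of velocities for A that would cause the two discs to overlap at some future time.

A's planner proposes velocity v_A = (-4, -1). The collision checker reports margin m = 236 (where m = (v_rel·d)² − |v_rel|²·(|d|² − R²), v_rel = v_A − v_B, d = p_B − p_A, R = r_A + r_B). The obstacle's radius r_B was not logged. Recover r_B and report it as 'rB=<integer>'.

m = 236
d = (2, -16);  v_rel = (4, -3),  |v_rel|² = 25
v_rel×d = (4)·(-16) − (-3)·(2) = -58
since m = R²·25 − (-58)²:  R² = (3364 + 236) / 25 = 144
R = √144 = 12  ⇒  r_B = 12 − 5 = 7

rB=7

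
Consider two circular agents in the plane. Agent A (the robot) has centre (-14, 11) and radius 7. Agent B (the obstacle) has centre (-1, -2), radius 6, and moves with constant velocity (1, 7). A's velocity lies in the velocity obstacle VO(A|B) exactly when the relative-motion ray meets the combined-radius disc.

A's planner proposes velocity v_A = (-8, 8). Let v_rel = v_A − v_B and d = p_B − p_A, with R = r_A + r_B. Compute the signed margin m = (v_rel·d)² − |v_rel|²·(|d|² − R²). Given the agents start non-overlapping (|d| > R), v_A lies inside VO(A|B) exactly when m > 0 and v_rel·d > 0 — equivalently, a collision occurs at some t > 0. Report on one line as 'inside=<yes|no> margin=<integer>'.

d = (13, -13),  |d|² = 338;  R = 7+6 = 13,  c = 338−13² = 169
v_rel = (-9, 1),  |v_rel|² = 82;  v_rel·d = (-9)·(13) + (1)·(-13) = -130
82·t² + 260·t + 169 = 0  ⇒  m = (-130)² − 82·169 = 3042
m = 3042 > 0,  v_rel·d = -130 < 0  ⇒  outside

inside=no margin=3042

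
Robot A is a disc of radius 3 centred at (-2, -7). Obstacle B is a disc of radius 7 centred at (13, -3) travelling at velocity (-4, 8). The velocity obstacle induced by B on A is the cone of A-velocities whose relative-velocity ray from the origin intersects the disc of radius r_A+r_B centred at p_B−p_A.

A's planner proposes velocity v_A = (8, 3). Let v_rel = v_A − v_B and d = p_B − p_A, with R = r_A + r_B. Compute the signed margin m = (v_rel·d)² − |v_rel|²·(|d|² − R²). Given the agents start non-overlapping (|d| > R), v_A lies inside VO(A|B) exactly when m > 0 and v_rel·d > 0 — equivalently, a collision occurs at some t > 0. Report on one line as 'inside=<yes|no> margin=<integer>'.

d = (15, 4),  |d|² = 241;  R = 3+7 = 10,  c = 241−10² = 141
v_rel = (12, -5),  |v_rel|² = 169;  v_rel·d = (12)·(15) + (-5)·(4) = 160
169·t² − 320·t + 141 = 0  ⇒  m = 160² − 169·141 = 1771
m = 1771 > 0,  v_rel·d = 160 > 0  ⇒  inside

inside=yes margin=1771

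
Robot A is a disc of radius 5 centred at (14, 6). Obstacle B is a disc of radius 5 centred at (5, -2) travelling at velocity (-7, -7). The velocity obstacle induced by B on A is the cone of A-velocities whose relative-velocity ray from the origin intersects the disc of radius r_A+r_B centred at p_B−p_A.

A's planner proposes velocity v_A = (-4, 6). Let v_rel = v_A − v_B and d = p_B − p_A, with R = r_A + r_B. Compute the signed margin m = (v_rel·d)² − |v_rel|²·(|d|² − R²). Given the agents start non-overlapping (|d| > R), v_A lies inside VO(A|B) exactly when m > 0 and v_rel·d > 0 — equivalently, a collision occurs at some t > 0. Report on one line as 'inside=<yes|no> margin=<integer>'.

d = (-9, -8),  |d|² = 145;  R = 5+5 = 10,  c = 145−10² = 45
v_rel = (3, 13),  |v_rel|² = 178;  v_rel·d = (3)·(-9) + (13)·(-8) = -131
178·t² + 262·t + 45 = 0  ⇒  m = (-131)² − 178·45 = 9151
m = 9151 > 0,  v_rel·d = -131 < 0  ⇒  outside

inside=no margin=9151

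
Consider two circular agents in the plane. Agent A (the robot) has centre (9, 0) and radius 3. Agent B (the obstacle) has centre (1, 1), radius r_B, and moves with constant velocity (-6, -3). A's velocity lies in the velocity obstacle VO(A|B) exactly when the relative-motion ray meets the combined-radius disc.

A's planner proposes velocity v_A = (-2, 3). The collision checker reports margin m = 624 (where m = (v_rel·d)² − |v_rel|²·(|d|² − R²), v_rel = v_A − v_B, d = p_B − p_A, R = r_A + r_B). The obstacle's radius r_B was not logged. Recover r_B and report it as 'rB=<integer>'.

m = 624
d = (-8, 1);  v_rel = (4, 6),  |v_rel|² = 52
v_rel×d = (4)·(1) − (6)·(-8) = 52
since m = R²·52 − 52²:  R² = (2704 + 624) / 52 = 64
R = √64 = 8  ⇒  r_B = 8 − 3 = 5

rB=5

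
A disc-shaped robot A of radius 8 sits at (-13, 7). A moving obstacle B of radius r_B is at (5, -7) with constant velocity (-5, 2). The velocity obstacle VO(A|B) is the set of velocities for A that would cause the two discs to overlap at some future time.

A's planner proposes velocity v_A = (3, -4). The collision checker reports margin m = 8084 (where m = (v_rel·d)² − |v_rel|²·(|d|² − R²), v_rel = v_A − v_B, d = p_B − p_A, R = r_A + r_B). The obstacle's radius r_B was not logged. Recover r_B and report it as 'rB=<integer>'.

m = 8084
d = (18, -14);  v_rel = (8, -6),  |v_rel|² = 100
v_rel×d = (8)·(-14) − (-6)·(18) = -4
since m = R²·100 − (-4)²:  R² = (16 + 8084) / 100 = 81
R = √81 = 9  ⇒  r_B = 9 − 8 = 1

rB=1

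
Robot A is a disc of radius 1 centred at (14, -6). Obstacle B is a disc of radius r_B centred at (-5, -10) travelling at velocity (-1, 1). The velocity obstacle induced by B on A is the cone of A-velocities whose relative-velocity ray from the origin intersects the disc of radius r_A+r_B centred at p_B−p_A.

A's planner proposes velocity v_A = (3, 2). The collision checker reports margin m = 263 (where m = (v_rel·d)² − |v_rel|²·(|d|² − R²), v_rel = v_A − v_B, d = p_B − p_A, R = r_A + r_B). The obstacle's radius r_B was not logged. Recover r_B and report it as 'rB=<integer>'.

m = 263
d = (-19, -4);  v_rel = (4, 1),  |v_rel|² = 17
v_rel×d = (4)·(-4) − (1)·(-19) = 3
since m = R²·17 − 3²:  R² = (9 + 263) / 17 = 16
R = √16 = 4  ⇒  r_B = 4 − 1 = 3

rB=3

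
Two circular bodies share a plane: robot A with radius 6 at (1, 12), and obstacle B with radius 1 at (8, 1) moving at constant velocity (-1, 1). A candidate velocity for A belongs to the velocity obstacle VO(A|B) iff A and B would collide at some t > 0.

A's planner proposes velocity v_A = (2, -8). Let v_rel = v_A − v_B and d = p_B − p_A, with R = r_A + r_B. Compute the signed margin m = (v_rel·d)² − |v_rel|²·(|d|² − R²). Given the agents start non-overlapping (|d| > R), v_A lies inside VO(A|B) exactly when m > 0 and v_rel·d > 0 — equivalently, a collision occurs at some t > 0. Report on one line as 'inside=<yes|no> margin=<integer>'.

d = (7, -11),  |d|² = 170;  R = 6+1 = 7,  c = 170−7² = 121
v_rel = (3, -9),  |v_rel|² = 90;  v_rel·d = (3)·(7) + (-9)·(-11) = 120
90·t² − 240·t + 121 = 0  ⇒  m = 120² − 90·121 = 3510
m = 3510 > 0,  v_rel·d = 120 > 0  ⇒  inside

inside=yes margin=3510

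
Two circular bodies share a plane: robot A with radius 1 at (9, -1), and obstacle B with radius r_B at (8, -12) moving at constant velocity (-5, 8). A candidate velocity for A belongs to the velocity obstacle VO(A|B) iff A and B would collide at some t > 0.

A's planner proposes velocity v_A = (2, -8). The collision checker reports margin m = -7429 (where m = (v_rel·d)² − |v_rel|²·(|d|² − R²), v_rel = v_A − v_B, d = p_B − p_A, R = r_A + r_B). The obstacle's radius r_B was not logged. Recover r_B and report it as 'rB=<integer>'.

m = -7429
d = (-1, -11);  v_rel = (7, -16),  |v_rel|² = 305
v_rel×d = (7)·(-11) − (-16)·(-1) = -93
since m = R²·305 − (-93)²:  R² = (8649 + -7429) / 305 = 4
R = √4 = 2  ⇒  r_B = 2 − 1 = 1

rB=1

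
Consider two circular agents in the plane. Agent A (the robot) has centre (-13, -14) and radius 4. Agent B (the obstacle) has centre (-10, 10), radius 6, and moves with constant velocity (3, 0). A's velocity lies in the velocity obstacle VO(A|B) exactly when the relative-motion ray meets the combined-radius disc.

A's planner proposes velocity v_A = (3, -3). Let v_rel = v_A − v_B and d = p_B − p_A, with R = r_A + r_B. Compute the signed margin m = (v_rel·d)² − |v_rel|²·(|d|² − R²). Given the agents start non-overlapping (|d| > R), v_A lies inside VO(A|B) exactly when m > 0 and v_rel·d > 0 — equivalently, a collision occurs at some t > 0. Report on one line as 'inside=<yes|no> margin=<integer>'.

d = (3, 24),  |d|² = 585;  R = 4+6 = 10,  c = 585−10² = 485
v_rel = (0, -3),  |v_rel|² = 9;  v_rel·d = (0)·(3) + (-3)·(24) = -72
9·t² + 144·t + 485 = 0  ⇒  m = (-72)² − 9·485 = 819
m = 819 > 0,  v_rel·d = -72 < 0  ⇒  outside

inside=no margin=819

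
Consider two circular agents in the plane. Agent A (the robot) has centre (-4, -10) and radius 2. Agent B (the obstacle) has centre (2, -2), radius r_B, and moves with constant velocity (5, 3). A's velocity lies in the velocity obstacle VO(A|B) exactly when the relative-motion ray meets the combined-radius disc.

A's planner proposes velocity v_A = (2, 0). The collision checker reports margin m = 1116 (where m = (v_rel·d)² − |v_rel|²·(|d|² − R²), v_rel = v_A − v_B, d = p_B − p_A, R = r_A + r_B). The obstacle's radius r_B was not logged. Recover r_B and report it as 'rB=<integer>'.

m = 1116
d = (6, 8);  v_rel = (-3, -3),  |v_rel|² = 18
v_rel×d = (-3)·(8) − (-3)·(6) = -6
since m = R²·18 − (-6)²:  R² = (36 + 1116) / 18 = 64
R = √64 = 8  ⇒  r_B = 8 − 2 = 6

rB=6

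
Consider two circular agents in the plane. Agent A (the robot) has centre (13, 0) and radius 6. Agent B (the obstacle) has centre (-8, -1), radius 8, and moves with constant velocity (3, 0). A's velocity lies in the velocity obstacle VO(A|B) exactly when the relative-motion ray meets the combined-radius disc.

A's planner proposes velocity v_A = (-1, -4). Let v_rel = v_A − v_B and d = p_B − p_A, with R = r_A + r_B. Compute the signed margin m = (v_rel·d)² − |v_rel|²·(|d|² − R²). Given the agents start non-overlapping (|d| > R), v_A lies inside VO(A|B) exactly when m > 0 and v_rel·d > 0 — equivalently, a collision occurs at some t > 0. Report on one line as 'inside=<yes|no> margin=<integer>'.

d = (-21, -1),  |d|² = 442;  R = 6+8 = 14,  c = 442−14² = 246
v_rel = (-4, -4),  |v_rel|² = 32;  v_rel·d = (-4)·(-21) + (-4)·(-1) = 88
32·t² − 176·t + 246 = 0  ⇒  m = 88² − 32·246 = -128
m = -128 < 0,  v_rel·d = 88 > 0  ⇒  outside

inside=no margin=-128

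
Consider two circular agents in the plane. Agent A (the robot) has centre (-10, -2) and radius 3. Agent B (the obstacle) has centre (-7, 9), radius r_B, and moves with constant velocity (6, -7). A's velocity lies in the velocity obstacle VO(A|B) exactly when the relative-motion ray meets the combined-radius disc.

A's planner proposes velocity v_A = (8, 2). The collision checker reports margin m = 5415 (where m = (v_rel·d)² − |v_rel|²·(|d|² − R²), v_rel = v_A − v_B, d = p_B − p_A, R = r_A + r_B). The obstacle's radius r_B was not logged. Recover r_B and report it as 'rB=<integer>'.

m = 5415
d = (3, 11);  v_rel = (2, 9),  |v_rel|² = 85
v_rel×d = (2)·(11) − (9)·(3) = -5
since m = R²·85 − (-5)²:  R² = (25 + 5415) / 85 = 64
R = √64 = 8  ⇒  r_B = 8 − 3 = 5

rB=5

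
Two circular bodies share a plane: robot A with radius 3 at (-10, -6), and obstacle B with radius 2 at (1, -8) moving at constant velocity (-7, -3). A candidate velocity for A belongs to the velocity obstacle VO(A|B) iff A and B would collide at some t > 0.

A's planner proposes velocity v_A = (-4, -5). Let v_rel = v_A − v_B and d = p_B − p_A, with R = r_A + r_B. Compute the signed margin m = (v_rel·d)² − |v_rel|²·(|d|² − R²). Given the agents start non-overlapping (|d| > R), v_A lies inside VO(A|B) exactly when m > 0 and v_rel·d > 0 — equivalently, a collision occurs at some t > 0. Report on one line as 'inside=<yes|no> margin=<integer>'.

d = (11, -2),  |d|² = 125;  R = 3+2 = 5,  c = 125−5² = 100
v_rel = (3, -2),  |v_rel|² = 13;  v_rel·d = (3)·(11) + (-2)·(-2) = 37
13·t² − 74·t + 100 = 0  ⇒  m = 37² − 13·100 = 69
m = 69 > 0,  v_rel·d = 37 > 0  ⇒  inside

inside=yes margin=69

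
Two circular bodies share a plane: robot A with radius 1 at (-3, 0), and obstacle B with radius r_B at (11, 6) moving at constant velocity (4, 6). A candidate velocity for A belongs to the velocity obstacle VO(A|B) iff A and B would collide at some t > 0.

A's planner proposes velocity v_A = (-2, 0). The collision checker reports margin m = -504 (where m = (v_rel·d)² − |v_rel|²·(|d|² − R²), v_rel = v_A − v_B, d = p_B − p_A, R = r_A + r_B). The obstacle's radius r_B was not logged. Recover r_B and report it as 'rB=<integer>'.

m = -504
d = (14, 6);  v_rel = (-6, -6),  |v_rel|² = 72
v_rel×d = (-6)·(6) − (-6)·(14) = 48
since m = R²·72 − 48²:  R² = (2304 + -504) / 72 = 25
R = √25 = 5  ⇒  r_B = 5 − 1 = 4

rB=4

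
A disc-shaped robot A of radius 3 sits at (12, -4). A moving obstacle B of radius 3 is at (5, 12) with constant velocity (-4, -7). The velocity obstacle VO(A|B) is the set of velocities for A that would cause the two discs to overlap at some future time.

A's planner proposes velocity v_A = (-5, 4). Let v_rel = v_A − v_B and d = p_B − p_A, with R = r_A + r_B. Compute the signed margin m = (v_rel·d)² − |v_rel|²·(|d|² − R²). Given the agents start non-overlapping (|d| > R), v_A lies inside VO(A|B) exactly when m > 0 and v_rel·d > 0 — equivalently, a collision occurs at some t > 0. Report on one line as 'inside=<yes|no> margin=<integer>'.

d = (-7, 16),  |d|² = 305;  R = 3+3 = 6,  c = 305−6² = 269
v_rel = (-1, 11),  |v_rel|² = 122;  v_rel·d = (-1)·(-7) + (11)·(16) = 183
122·t² − 366·t + 269 = 0  ⇒  m = 183² − 122·269 = 671
m = 671 > 0,  v_rel·d = 183 > 0  ⇒  inside

inside=yes margin=671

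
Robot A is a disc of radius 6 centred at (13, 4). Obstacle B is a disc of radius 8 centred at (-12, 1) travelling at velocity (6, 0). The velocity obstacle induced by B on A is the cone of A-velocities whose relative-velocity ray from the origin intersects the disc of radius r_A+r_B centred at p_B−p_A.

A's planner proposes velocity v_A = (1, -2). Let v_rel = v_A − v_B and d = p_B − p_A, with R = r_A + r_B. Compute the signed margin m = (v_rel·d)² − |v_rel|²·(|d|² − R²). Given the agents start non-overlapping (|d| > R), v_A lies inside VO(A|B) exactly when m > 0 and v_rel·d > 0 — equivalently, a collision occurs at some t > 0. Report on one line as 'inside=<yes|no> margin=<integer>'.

d = (-25, -3),  |d|² = 634;  R = 6+8 = 14,  c = 634−14² = 438
v_rel = (-5, -2),  |v_rel|² = 29;  v_rel·d = (-5)·(-25) + (-2)·(-3) = 131
29·t² − 262·t + 438 = 0  ⇒  m = 131² − 29·438 = 4459
m = 4459 > 0,  v_rel·d = 131 > 0  ⇒  inside

inside=yes margin=4459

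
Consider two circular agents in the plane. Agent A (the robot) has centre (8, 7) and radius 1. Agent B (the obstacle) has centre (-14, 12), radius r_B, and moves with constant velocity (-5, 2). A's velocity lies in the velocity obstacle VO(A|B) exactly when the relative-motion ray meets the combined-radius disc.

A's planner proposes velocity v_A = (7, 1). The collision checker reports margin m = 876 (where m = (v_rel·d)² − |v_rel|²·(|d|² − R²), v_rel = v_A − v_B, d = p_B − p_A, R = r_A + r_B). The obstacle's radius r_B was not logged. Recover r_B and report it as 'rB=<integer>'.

m = 876
d = (-22, 5);  v_rel = (12, -1),  |v_rel|² = 145
v_rel×d = (12)·(5) − (-1)·(-22) = 38
since m = R²·145 − 38²:  R² = (1444 + 876) / 145 = 16
R = √16 = 4  ⇒  r_B = 4 − 1 = 3

rB=3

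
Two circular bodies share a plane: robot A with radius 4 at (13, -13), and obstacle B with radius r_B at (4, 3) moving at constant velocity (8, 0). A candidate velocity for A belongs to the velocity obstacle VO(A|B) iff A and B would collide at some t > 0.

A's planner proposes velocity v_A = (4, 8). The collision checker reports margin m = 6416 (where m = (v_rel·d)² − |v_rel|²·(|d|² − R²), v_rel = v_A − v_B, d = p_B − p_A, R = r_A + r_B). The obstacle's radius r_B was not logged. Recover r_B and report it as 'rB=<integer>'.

m = 6416
d = (-9, 16);  v_rel = (-4, 8),  |v_rel|² = 80
v_rel×d = (-4)·(16) − (8)·(-9) = 8
since m = R²·80 − 8²:  R² = (64 + 6416) / 80 = 81
R = √81 = 9  ⇒  r_B = 9 − 4 = 5

rB=5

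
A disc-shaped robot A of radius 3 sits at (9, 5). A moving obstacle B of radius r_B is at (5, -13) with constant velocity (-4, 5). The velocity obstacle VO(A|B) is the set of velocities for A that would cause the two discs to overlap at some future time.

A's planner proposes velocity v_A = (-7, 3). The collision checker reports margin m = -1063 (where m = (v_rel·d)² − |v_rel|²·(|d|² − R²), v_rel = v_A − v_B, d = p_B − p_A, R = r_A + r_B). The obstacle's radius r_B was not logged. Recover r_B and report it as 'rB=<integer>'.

m = -1063
d = (-4, -18);  v_rel = (-3, -2),  |v_rel|² = 13
v_rel×d = (-3)·(-18) − (-2)·(-4) = 46
since m = R²·13 − 46²:  R² = (2116 + -1063) / 13 = 81
R = √81 = 9  ⇒  r_B = 9 − 3 = 6

rB=6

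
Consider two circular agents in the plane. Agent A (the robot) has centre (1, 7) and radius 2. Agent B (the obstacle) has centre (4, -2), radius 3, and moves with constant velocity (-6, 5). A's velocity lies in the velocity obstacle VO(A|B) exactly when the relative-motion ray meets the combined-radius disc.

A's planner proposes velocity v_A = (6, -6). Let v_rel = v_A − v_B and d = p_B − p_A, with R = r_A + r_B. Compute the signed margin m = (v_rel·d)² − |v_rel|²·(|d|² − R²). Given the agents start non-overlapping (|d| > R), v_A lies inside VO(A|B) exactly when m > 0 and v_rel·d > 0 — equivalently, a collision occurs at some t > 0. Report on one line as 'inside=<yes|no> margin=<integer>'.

d = (3, -9),  |d|² = 90;  R = 2+3 = 5,  c = 90−5² = 65
v_rel = (12, -11),  |v_rel|² = 265;  v_rel·d = (12)·(3) + (-11)·(-9) = 135
265·t² − 270·t + 65 = 0  ⇒  m = 135² − 265·65 = 1000
m = 1000 > 0,  v_rel·d = 135 > 0  ⇒  inside

inside=yes margin=1000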